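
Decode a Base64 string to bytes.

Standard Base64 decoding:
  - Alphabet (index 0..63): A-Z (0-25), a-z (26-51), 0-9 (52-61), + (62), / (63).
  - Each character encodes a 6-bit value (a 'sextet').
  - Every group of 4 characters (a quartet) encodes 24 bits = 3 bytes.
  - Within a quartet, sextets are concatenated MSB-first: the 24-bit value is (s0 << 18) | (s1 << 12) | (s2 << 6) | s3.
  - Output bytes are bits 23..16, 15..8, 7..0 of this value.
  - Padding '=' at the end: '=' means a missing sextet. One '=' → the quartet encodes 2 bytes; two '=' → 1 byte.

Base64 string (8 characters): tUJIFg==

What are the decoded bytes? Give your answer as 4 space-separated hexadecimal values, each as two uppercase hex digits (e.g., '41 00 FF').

After char 0 ('t'=45): chars_in_quartet=1 acc=0x2D bytes_emitted=0
After char 1 ('U'=20): chars_in_quartet=2 acc=0xB54 bytes_emitted=0
After char 2 ('J'=9): chars_in_quartet=3 acc=0x2D509 bytes_emitted=0
After char 3 ('I'=8): chars_in_quartet=4 acc=0xB54248 -> emit B5 42 48, reset; bytes_emitted=3
After char 4 ('F'=5): chars_in_quartet=1 acc=0x5 bytes_emitted=3
After char 5 ('g'=32): chars_in_quartet=2 acc=0x160 bytes_emitted=3
Padding '==': partial quartet acc=0x160 -> emit 16; bytes_emitted=4

Answer: B5 42 48 16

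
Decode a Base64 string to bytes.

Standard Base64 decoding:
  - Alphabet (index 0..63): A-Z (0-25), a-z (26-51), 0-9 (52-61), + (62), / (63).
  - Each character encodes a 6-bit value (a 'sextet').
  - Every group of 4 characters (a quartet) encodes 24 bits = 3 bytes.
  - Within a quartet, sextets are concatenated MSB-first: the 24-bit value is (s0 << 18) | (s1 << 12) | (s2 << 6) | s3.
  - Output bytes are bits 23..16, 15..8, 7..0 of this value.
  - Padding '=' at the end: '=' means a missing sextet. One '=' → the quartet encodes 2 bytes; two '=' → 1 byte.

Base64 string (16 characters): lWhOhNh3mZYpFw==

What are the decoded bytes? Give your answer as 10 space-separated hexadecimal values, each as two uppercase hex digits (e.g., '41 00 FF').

After char 0 ('l'=37): chars_in_quartet=1 acc=0x25 bytes_emitted=0
After char 1 ('W'=22): chars_in_quartet=2 acc=0x956 bytes_emitted=0
After char 2 ('h'=33): chars_in_quartet=3 acc=0x255A1 bytes_emitted=0
After char 3 ('O'=14): chars_in_quartet=4 acc=0x95684E -> emit 95 68 4E, reset; bytes_emitted=3
After char 4 ('h'=33): chars_in_quartet=1 acc=0x21 bytes_emitted=3
After char 5 ('N'=13): chars_in_quartet=2 acc=0x84D bytes_emitted=3
After char 6 ('h'=33): chars_in_quartet=3 acc=0x21361 bytes_emitted=3
After char 7 ('3'=55): chars_in_quartet=4 acc=0x84D877 -> emit 84 D8 77, reset; bytes_emitted=6
After char 8 ('m'=38): chars_in_quartet=1 acc=0x26 bytes_emitted=6
After char 9 ('Z'=25): chars_in_quartet=2 acc=0x999 bytes_emitted=6
After char 10 ('Y'=24): chars_in_quartet=3 acc=0x26658 bytes_emitted=6
After char 11 ('p'=41): chars_in_quartet=4 acc=0x999629 -> emit 99 96 29, reset; bytes_emitted=9
After char 12 ('F'=5): chars_in_quartet=1 acc=0x5 bytes_emitted=9
After char 13 ('w'=48): chars_in_quartet=2 acc=0x170 bytes_emitted=9
Padding '==': partial quartet acc=0x170 -> emit 17; bytes_emitted=10

Answer: 95 68 4E 84 D8 77 99 96 29 17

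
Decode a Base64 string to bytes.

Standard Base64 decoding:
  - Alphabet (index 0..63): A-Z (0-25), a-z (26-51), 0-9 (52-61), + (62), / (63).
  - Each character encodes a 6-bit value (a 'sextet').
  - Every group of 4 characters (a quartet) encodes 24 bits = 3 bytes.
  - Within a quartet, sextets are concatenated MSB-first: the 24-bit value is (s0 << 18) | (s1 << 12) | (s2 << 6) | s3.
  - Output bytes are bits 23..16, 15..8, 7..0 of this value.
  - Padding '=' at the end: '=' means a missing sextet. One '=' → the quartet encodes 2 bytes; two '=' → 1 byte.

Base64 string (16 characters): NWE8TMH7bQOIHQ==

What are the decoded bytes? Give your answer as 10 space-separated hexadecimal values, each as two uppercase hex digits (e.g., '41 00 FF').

After char 0 ('N'=13): chars_in_quartet=1 acc=0xD bytes_emitted=0
After char 1 ('W'=22): chars_in_quartet=2 acc=0x356 bytes_emitted=0
After char 2 ('E'=4): chars_in_quartet=3 acc=0xD584 bytes_emitted=0
After char 3 ('8'=60): chars_in_quartet=4 acc=0x35613C -> emit 35 61 3C, reset; bytes_emitted=3
After char 4 ('T'=19): chars_in_quartet=1 acc=0x13 bytes_emitted=3
After char 5 ('M'=12): chars_in_quartet=2 acc=0x4CC bytes_emitted=3
After char 6 ('H'=7): chars_in_quartet=3 acc=0x13307 bytes_emitted=3
After char 7 ('7'=59): chars_in_quartet=4 acc=0x4CC1FB -> emit 4C C1 FB, reset; bytes_emitted=6
After char 8 ('b'=27): chars_in_quartet=1 acc=0x1B bytes_emitted=6
After char 9 ('Q'=16): chars_in_quartet=2 acc=0x6D0 bytes_emitted=6
After char 10 ('O'=14): chars_in_quartet=3 acc=0x1B40E bytes_emitted=6
After char 11 ('I'=8): chars_in_quartet=4 acc=0x6D0388 -> emit 6D 03 88, reset; bytes_emitted=9
After char 12 ('H'=7): chars_in_quartet=1 acc=0x7 bytes_emitted=9
After char 13 ('Q'=16): chars_in_quartet=2 acc=0x1D0 bytes_emitted=9
Padding '==': partial quartet acc=0x1D0 -> emit 1D; bytes_emitted=10

Answer: 35 61 3C 4C C1 FB 6D 03 88 1D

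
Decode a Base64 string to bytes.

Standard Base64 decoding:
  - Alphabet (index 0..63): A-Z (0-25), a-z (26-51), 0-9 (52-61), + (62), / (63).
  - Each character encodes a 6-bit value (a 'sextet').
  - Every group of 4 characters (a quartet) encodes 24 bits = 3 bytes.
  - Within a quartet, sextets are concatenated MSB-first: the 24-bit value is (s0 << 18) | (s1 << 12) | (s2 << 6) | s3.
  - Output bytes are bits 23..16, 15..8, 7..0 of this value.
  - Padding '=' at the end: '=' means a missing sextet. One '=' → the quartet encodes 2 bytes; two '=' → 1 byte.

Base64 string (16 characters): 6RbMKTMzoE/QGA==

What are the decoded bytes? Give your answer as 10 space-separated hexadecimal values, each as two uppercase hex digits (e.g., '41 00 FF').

Answer: E9 16 CC 29 33 33 A0 4F D0 18

Derivation:
After char 0 ('6'=58): chars_in_quartet=1 acc=0x3A bytes_emitted=0
After char 1 ('R'=17): chars_in_quartet=2 acc=0xE91 bytes_emitted=0
After char 2 ('b'=27): chars_in_quartet=3 acc=0x3A45B bytes_emitted=0
After char 3 ('M'=12): chars_in_quartet=4 acc=0xE916CC -> emit E9 16 CC, reset; bytes_emitted=3
After char 4 ('K'=10): chars_in_quartet=1 acc=0xA bytes_emitted=3
After char 5 ('T'=19): chars_in_quartet=2 acc=0x293 bytes_emitted=3
After char 6 ('M'=12): chars_in_quartet=3 acc=0xA4CC bytes_emitted=3
After char 7 ('z'=51): chars_in_quartet=4 acc=0x293333 -> emit 29 33 33, reset; bytes_emitted=6
After char 8 ('o'=40): chars_in_quartet=1 acc=0x28 bytes_emitted=6
After char 9 ('E'=4): chars_in_quartet=2 acc=0xA04 bytes_emitted=6
After char 10 ('/'=63): chars_in_quartet=3 acc=0x2813F bytes_emitted=6
After char 11 ('Q'=16): chars_in_quartet=4 acc=0xA04FD0 -> emit A0 4F D0, reset; bytes_emitted=9
After char 12 ('G'=6): chars_in_quartet=1 acc=0x6 bytes_emitted=9
After char 13 ('A'=0): chars_in_quartet=2 acc=0x180 bytes_emitted=9
Padding '==': partial quartet acc=0x180 -> emit 18; bytes_emitted=10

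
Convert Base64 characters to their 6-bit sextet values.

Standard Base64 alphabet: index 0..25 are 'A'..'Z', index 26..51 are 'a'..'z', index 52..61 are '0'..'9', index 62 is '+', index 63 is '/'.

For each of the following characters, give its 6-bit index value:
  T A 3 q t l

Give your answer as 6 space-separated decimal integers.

Answer: 19 0 55 42 45 37

Derivation:
'T': A..Z range, ord('T') − ord('A') = 19
'A': A..Z range, ord('A') − ord('A') = 0
'3': 0..9 range, 52 + ord('3') − ord('0') = 55
'q': a..z range, 26 + ord('q') − ord('a') = 42
't': a..z range, 26 + ord('t') − ord('a') = 45
'l': a..z range, 26 + ord('l') − ord('a') = 37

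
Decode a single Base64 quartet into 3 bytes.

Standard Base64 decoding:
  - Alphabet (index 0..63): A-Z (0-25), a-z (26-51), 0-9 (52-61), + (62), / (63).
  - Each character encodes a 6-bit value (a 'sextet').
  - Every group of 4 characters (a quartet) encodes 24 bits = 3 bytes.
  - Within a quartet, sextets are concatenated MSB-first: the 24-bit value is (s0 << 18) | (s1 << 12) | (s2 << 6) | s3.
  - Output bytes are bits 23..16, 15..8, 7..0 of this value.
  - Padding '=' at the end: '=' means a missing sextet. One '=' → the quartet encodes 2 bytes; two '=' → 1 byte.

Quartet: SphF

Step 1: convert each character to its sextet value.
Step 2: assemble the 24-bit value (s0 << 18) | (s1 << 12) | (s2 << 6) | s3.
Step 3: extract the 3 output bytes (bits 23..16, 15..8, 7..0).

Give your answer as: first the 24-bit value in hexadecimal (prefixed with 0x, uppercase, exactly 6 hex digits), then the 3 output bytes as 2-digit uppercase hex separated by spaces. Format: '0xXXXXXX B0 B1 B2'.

Sextets: S=18, p=41, h=33, F=5
24-bit: (18<<18) | (41<<12) | (33<<6) | 5
      = 0x480000 | 0x029000 | 0x000840 | 0x000005
      = 0x4A9845
Bytes: (v>>16)&0xFF=4A, (v>>8)&0xFF=98, v&0xFF=45

Answer: 0x4A9845 4A 98 45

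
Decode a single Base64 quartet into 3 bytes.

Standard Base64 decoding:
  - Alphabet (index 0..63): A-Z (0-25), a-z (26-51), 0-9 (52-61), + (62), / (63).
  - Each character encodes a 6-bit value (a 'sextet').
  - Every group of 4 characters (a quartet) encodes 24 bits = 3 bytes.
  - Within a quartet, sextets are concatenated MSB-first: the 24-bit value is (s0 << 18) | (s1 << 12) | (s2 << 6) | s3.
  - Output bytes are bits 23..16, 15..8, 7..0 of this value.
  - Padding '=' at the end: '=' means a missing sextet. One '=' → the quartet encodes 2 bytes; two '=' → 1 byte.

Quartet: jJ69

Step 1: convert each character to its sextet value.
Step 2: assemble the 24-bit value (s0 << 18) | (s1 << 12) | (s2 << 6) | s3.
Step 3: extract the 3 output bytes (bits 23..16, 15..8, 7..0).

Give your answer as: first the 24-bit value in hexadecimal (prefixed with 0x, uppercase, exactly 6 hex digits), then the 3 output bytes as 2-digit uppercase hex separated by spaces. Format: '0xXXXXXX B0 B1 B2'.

Sextets: j=35, J=9, 6=58, 9=61
24-bit: (35<<18) | (9<<12) | (58<<6) | 61
      = 0x8C0000 | 0x009000 | 0x000E80 | 0x00003D
      = 0x8C9EBD
Bytes: (v>>16)&0xFF=8C, (v>>8)&0xFF=9E, v&0xFF=BD

Answer: 0x8C9EBD 8C 9E BD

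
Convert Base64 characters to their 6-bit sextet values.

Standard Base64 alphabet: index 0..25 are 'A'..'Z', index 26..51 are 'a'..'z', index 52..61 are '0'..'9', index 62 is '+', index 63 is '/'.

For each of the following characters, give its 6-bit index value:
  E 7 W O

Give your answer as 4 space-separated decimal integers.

Answer: 4 59 22 14

Derivation:
'E': A..Z range, ord('E') − ord('A') = 4
'7': 0..9 range, 52 + ord('7') − ord('0') = 59
'W': A..Z range, ord('W') − ord('A') = 22
'O': A..Z range, ord('O') − ord('A') = 14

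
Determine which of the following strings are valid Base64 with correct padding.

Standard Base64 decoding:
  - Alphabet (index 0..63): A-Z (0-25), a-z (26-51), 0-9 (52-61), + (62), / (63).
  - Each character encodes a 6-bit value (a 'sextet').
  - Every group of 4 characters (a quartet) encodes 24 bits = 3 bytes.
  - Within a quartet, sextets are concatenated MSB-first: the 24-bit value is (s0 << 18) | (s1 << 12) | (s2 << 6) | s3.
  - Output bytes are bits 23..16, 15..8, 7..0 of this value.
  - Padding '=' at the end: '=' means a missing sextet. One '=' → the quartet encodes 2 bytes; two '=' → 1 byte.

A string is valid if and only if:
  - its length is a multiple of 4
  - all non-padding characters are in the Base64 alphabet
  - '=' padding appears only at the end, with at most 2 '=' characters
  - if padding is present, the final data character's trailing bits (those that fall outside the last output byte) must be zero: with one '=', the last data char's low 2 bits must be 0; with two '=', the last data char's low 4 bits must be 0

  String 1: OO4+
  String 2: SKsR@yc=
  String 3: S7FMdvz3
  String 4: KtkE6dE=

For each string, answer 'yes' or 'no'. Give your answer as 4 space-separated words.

String 1: 'OO4+' → valid
String 2: 'SKsR@yc=' → invalid (bad char(s): ['@'])
String 3: 'S7FMdvz3' → valid
String 4: 'KtkE6dE=' → valid

Answer: yes no yes yes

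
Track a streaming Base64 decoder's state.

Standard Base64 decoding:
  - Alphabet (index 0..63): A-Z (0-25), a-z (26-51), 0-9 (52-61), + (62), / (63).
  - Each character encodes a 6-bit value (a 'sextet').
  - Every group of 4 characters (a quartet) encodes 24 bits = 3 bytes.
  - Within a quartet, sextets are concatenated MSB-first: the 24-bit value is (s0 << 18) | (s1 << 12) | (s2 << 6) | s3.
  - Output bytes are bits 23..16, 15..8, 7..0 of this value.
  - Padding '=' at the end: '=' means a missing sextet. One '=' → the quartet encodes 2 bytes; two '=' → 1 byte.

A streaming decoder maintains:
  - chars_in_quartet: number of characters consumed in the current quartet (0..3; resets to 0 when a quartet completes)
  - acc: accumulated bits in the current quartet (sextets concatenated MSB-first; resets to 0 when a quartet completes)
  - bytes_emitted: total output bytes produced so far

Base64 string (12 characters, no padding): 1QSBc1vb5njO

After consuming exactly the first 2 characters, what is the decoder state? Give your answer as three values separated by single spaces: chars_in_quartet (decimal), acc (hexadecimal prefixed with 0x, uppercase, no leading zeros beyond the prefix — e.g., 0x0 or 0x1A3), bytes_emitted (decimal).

Answer: 2 0xD50 0

Derivation:
After char 0 ('1'=53): chars_in_quartet=1 acc=0x35 bytes_emitted=0
After char 1 ('Q'=16): chars_in_quartet=2 acc=0xD50 bytes_emitted=0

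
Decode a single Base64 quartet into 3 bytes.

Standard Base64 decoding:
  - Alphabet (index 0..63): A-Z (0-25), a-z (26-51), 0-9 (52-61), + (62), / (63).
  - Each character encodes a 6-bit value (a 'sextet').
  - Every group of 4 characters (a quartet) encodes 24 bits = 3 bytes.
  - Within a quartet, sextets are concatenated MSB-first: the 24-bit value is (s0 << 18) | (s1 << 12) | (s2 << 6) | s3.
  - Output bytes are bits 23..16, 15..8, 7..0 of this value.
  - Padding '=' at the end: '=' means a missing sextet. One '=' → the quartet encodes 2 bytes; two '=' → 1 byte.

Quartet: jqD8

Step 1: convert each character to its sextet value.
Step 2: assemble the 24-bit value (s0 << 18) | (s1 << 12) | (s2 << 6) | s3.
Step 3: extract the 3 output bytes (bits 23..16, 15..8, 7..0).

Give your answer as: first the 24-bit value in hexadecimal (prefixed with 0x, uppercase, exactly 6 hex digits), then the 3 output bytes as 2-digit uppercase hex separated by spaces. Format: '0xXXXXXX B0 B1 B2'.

Answer: 0x8EA0FC 8E A0 FC

Derivation:
Sextets: j=35, q=42, D=3, 8=60
24-bit: (35<<18) | (42<<12) | (3<<6) | 60
      = 0x8C0000 | 0x02A000 | 0x0000C0 | 0x00003C
      = 0x8EA0FC
Bytes: (v>>16)&0xFF=8E, (v>>8)&0xFF=A0, v&0xFF=FC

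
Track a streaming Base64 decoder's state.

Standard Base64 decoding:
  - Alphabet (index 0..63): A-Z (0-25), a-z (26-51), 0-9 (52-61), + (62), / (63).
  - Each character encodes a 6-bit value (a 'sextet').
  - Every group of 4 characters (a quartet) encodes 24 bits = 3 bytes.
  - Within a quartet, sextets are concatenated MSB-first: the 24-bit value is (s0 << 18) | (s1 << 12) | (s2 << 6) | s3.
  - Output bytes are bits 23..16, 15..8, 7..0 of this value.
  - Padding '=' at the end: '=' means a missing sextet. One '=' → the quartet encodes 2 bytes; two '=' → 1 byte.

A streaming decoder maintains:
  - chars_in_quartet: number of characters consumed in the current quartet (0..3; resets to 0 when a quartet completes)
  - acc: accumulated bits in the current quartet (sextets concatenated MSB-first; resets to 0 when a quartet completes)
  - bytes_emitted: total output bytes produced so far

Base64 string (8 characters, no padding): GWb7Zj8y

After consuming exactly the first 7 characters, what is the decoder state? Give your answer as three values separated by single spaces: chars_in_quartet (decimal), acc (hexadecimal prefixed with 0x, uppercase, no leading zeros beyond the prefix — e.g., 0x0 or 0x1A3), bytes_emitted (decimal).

After char 0 ('G'=6): chars_in_quartet=1 acc=0x6 bytes_emitted=0
After char 1 ('W'=22): chars_in_quartet=2 acc=0x196 bytes_emitted=0
After char 2 ('b'=27): chars_in_quartet=3 acc=0x659B bytes_emitted=0
After char 3 ('7'=59): chars_in_quartet=4 acc=0x1966FB -> emit 19 66 FB, reset; bytes_emitted=3
After char 4 ('Z'=25): chars_in_quartet=1 acc=0x19 bytes_emitted=3
After char 5 ('j'=35): chars_in_quartet=2 acc=0x663 bytes_emitted=3
After char 6 ('8'=60): chars_in_quartet=3 acc=0x198FC bytes_emitted=3

Answer: 3 0x198FC 3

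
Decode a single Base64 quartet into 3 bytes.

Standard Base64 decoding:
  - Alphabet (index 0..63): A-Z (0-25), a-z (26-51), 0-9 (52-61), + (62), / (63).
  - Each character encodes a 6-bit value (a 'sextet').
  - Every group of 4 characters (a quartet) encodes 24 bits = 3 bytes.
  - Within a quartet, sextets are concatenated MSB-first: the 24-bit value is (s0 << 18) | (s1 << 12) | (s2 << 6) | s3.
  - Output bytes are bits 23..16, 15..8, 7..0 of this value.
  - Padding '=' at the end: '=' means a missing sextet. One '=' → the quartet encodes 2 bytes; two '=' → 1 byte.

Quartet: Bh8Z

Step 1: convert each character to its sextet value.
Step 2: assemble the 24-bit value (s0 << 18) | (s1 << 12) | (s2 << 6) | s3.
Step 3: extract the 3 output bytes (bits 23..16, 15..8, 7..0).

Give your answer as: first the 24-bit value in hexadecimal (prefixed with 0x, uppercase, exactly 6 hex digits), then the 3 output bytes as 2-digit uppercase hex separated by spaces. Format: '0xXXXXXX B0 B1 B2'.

Sextets: B=1, h=33, 8=60, Z=25
24-bit: (1<<18) | (33<<12) | (60<<6) | 25
      = 0x040000 | 0x021000 | 0x000F00 | 0x000019
      = 0x061F19
Bytes: (v>>16)&0xFF=06, (v>>8)&0xFF=1F, v&0xFF=19

Answer: 0x061F19 06 1F 19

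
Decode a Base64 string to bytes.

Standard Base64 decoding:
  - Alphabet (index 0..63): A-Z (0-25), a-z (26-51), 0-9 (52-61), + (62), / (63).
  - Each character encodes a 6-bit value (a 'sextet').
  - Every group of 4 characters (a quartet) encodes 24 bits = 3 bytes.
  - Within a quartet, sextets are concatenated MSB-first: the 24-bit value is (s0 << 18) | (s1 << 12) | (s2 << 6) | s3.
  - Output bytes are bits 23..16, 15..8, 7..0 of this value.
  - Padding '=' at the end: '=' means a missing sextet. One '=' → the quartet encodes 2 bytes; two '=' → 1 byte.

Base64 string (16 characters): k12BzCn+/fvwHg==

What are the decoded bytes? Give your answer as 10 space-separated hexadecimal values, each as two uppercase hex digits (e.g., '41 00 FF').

After char 0 ('k'=36): chars_in_quartet=1 acc=0x24 bytes_emitted=0
After char 1 ('1'=53): chars_in_quartet=2 acc=0x935 bytes_emitted=0
After char 2 ('2'=54): chars_in_quartet=3 acc=0x24D76 bytes_emitted=0
After char 3 ('B'=1): chars_in_quartet=4 acc=0x935D81 -> emit 93 5D 81, reset; bytes_emitted=3
After char 4 ('z'=51): chars_in_quartet=1 acc=0x33 bytes_emitted=3
After char 5 ('C'=2): chars_in_quartet=2 acc=0xCC2 bytes_emitted=3
After char 6 ('n'=39): chars_in_quartet=3 acc=0x330A7 bytes_emitted=3
After char 7 ('+'=62): chars_in_quartet=4 acc=0xCC29FE -> emit CC 29 FE, reset; bytes_emitted=6
After char 8 ('/'=63): chars_in_quartet=1 acc=0x3F bytes_emitted=6
After char 9 ('f'=31): chars_in_quartet=2 acc=0xFDF bytes_emitted=6
After char 10 ('v'=47): chars_in_quartet=3 acc=0x3F7EF bytes_emitted=6
After char 11 ('w'=48): chars_in_quartet=4 acc=0xFDFBF0 -> emit FD FB F0, reset; bytes_emitted=9
After char 12 ('H'=7): chars_in_quartet=1 acc=0x7 bytes_emitted=9
After char 13 ('g'=32): chars_in_quartet=2 acc=0x1E0 bytes_emitted=9
Padding '==': partial quartet acc=0x1E0 -> emit 1E; bytes_emitted=10

Answer: 93 5D 81 CC 29 FE FD FB F0 1E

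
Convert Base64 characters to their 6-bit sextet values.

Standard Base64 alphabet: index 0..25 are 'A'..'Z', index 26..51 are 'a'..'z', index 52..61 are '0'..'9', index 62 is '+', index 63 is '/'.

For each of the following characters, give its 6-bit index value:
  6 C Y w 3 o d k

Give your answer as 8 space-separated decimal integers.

'6': 0..9 range, 52 + ord('6') − ord('0') = 58
'C': A..Z range, ord('C') − ord('A') = 2
'Y': A..Z range, ord('Y') − ord('A') = 24
'w': a..z range, 26 + ord('w') − ord('a') = 48
'3': 0..9 range, 52 + ord('3') − ord('0') = 55
'o': a..z range, 26 + ord('o') − ord('a') = 40
'd': a..z range, 26 + ord('d') − ord('a') = 29
'k': a..z range, 26 + ord('k') − ord('a') = 36

Answer: 58 2 24 48 55 40 29 36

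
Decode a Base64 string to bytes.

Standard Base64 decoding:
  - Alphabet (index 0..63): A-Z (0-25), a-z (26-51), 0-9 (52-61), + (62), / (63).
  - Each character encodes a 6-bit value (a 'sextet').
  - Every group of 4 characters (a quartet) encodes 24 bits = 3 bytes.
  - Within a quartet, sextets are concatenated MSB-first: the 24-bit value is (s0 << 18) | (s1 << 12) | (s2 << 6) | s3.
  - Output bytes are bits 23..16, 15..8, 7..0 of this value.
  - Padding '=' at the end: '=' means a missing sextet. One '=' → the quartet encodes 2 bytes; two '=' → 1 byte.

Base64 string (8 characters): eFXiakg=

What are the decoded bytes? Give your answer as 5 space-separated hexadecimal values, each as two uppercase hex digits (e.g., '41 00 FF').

Answer: 78 55 E2 6A 48

Derivation:
After char 0 ('e'=30): chars_in_quartet=1 acc=0x1E bytes_emitted=0
After char 1 ('F'=5): chars_in_quartet=2 acc=0x785 bytes_emitted=0
After char 2 ('X'=23): chars_in_quartet=3 acc=0x1E157 bytes_emitted=0
After char 3 ('i'=34): chars_in_quartet=4 acc=0x7855E2 -> emit 78 55 E2, reset; bytes_emitted=3
After char 4 ('a'=26): chars_in_quartet=1 acc=0x1A bytes_emitted=3
After char 5 ('k'=36): chars_in_quartet=2 acc=0x6A4 bytes_emitted=3
After char 6 ('g'=32): chars_in_quartet=3 acc=0x1A920 bytes_emitted=3
Padding '=': partial quartet acc=0x1A920 -> emit 6A 48; bytes_emitted=5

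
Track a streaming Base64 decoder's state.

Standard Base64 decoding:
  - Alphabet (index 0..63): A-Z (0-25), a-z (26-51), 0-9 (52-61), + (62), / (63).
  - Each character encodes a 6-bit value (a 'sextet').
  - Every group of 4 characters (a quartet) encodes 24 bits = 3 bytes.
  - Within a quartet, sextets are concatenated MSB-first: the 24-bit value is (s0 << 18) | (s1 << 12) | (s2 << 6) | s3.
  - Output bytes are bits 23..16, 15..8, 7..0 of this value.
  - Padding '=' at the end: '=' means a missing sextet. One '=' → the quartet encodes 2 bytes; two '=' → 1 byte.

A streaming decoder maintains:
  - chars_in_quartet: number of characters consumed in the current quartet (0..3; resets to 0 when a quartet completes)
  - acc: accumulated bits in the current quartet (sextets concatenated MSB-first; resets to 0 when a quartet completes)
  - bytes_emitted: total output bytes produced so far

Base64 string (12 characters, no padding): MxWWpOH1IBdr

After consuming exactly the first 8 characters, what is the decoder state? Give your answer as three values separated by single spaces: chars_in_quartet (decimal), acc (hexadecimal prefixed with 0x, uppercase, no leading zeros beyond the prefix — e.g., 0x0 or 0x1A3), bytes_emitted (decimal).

Answer: 0 0x0 6

Derivation:
After char 0 ('M'=12): chars_in_quartet=1 acc=0xC bytes_emitted=0
After char 1 ('x'=49): chars_in_quartet=2 acc=0x331 bytes_emitted=0
After char 2 ('W'=22): chars_in_quartet=3 acc=0xCC56 bytes_emitted=0
After char 3 ('W'=22): chars_in_quartet=4 acc=0x331596 -> emit 33 15 96, reset; bytes_emitted=3
After char 4 ('p'=41): chars_in_quartet=1 acc=0x29 bytes_emitted=3
After char 5 ('O'=14): chars_in_quartet=2 acc=0xA4E bytes_emitted=3
After char 6 ('H'=7): chars_in_quartet=3 acc=0x29387 bytes_emitted=3
After char 7 ('1'=53): chars_in_quartet=4 acc=0xA4E1F5 -> emit A4 E1 F5, reset; bytes_emitted=6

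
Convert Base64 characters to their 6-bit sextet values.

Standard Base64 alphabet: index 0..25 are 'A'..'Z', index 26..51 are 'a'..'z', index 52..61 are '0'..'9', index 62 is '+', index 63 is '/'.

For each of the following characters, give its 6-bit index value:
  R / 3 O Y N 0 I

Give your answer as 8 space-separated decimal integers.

'R': A..Z range, ord('R') − ord('A') = 17
'/': index 63
'3': 0..9 range, 52 + ord('3') − ord('0') = 55
'O': A..Z range, ord('O') − ord('A') = 14
'Y': A..Z range, ord('Y') − ord('A') = 24
'N': A..Z range, ord('N') − ord('A') = 13
'0': 0..9 range, 52 + ord('0') − ord('0') = 52
'I': A..Z range, ord('I') − ord('A') = 8

Answer: 17 63 55 14 24 13 52 8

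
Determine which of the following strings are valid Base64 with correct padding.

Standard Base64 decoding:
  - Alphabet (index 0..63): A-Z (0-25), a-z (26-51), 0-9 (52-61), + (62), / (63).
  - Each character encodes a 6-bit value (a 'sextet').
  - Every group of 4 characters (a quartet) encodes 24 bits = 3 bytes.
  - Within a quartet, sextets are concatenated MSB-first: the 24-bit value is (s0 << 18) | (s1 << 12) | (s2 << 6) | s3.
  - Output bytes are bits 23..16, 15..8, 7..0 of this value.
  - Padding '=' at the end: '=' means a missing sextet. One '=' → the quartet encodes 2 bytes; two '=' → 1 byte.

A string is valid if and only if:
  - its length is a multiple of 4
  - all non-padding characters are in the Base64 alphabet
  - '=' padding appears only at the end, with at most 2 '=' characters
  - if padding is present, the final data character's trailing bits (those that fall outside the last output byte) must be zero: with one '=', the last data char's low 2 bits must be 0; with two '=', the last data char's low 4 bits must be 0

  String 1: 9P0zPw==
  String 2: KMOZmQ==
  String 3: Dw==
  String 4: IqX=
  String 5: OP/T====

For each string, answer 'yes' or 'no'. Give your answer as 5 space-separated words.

String 1: '9P0zPw==' → valid
String 2: 'KMOZmQ==' → valid
String 3: 'Dw==' → valid
String 4: 'IqX=' → invalid (bad trailing bits)
String 5: 'OP/T====' → invalid (4 pad chars (max 2))

Answer: yes yes yes no no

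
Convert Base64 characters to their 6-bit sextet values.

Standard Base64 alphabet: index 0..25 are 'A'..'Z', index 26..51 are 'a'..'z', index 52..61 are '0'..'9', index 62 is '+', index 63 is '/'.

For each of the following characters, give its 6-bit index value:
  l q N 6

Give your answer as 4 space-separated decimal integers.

Answer: 37 42 13 58

Derivation:
'l': a..z range, 26 + ord('l') − ord('a') = 37
'q': a..z range, 26 + ord('q') − ord('a') = 42
'N': A..Z range, ord('N') − ord('A') = 13
'6': 0..9 range, 52 + ord('6') − ord('0') = 58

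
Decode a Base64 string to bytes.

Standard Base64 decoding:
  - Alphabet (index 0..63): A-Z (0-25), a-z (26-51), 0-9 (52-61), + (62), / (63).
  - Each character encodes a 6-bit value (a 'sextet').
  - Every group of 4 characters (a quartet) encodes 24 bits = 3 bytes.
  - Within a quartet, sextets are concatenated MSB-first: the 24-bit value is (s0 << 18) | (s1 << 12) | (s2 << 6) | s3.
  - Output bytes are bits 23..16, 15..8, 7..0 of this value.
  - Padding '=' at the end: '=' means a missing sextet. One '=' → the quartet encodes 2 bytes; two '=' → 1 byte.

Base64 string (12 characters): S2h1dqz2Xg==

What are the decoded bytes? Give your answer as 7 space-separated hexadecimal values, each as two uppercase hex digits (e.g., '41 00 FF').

Answer: 4B 68 75 76 AC F6 5E

Derivation:
After char 0 ('S'=18): chars_in_quartet=1 acc=0x12 bytes_emitted=0
After char 1 ('2'=54): chars_in_quartet=2 acc=0x4B6 bytes_emitted=0
After char 2 ('h'=33): chars_in_quartet=3 acc=0x12DA1 bytes_emitted=0
After char 3 ('1'=53): chars_in_quartet=4 acc=0x4B6875 -> emit 4B 68 75, reset; bytes_emitted=3
After char 4 ('d'=29): chars_in_quartet=1 acc=0x1D bytes_emitted=3
After char 5 ('q'=42): chars_in_quartet=2 acc=0x76A bytes_emitted=3
After char 6 ('z'=51): chars_in_quartet=3 acc=0x1DAB3 bytes_emitted=3
After char 7 ('2'=54): chars_in_quartet=4 acc=0x76ACF6 -> emit 76 AC F6, reset; bytes_emitted=6
After char 8 ('X'=23): chars_in_quartet=1 acc=0x17 bytes_emitted=6
After char 9 ('g'=32): chars_in_quartet=2 acc=0x5E0 bytes_emitted=6
Padding '==': partial quartet acc=0x5E0 -> emit 5E; bytes_emitted=7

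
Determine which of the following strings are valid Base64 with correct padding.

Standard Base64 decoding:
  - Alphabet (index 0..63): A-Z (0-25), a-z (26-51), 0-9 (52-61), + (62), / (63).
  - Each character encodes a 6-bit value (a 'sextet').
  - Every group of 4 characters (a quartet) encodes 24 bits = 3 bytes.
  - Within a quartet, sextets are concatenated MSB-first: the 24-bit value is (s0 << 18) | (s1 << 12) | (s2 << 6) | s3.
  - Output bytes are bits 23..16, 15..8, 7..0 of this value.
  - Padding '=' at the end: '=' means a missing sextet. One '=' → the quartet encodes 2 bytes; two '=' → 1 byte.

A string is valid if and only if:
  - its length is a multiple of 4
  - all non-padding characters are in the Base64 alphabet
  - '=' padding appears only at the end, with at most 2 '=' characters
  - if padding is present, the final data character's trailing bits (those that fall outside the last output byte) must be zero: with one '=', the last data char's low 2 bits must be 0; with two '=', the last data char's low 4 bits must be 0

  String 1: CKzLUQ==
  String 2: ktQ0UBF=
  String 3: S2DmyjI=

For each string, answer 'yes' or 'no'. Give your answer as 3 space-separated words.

Answer: yes no yes

Derivation:
String 1: 'CKzLUQ==' → valid
String 2: 'ktQ0UBF=' → invalid (bad trailing bits)
String 3: 'S2DmyjI=' → valid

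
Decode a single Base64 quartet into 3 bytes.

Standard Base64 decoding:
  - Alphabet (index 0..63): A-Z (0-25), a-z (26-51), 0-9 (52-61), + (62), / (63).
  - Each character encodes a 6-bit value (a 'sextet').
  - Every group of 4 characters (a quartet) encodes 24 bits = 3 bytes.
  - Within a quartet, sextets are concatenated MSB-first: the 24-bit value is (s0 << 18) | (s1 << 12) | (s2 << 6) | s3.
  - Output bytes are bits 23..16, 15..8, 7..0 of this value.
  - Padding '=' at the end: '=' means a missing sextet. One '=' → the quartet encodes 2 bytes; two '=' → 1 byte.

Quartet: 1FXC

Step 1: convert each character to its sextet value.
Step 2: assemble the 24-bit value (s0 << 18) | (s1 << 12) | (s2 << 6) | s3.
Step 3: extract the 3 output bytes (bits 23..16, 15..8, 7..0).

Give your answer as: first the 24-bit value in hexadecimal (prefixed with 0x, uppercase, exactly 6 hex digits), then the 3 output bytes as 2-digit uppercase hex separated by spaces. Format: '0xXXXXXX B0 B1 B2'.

Sextets: 1=53, F=5, X=23, C=2
24-bit: (53<<18) | (5<<12) | (23<<6) | 2
      = 0xD40000 | 0x005000 | 0x0005C0 | 0x000002
      = 0xD455C2
Bytes: (v>>16)&0xFF=D4, (v>>8)&0xFF=55, v&0xFF=C2

Answer: 0xD455C2 D4 55 C2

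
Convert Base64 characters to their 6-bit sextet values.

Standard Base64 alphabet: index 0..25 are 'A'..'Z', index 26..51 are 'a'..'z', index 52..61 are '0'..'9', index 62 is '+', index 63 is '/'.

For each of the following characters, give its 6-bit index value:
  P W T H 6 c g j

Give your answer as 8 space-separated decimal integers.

Answer: 15 22 19 7 58 28 32 35

Derivation:
'P': A..Z range, ord('P') − ord('A') = 15
'W': A..Z range, ord('W') − ord('A') = 22
'T': A..Z range, ord('T') − ord('A') = 19
'H': A..Z range, ord('H') − ord('A') = 7
'6': 0..9 range, 52 + ord('6') − ord('0') = 58
'c': a..z range, 26 + ord('c') − ord('a') = 28
'g': a..z range, 26 + ord('g') − ord('a') = 32
'j': a..z range, 26 + ord('j') − ord('a') = 35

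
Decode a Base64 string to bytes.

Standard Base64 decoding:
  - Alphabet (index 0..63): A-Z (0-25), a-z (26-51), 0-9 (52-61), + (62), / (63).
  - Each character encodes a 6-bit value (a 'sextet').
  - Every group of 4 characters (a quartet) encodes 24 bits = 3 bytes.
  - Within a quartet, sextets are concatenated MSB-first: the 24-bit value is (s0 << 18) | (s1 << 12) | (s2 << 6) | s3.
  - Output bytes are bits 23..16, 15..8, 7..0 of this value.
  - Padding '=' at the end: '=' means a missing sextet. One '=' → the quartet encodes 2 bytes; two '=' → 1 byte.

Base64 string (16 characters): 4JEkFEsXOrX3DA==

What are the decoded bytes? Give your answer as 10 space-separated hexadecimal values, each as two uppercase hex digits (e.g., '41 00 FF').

After char 0 ('4'=56): chars_in_quartet=1 acc=0x38 bytes_emitted=0
After char 1 ('J'=9): chars_in_quartet=2 acc=0xE09 bytes_emitted=0
After char 2 ('E'=4): chars_in_quartet=3 acc=0x38244 bytes_emitted=0
After char 3 ('k'=36): chars_in_quartet=4 acc=0xE09124 -> emit E0 91 24, reset; bytes_emitted=3
After char 4 ('F'=5): chars_in_quartet=1 acc=0x5 bytes_emitted=3
After char 5 ('E'=4): chars_in_quartet=2 acc=0x144 bytes_emitted=3
After char 6 ('s'=44): chars_in_quartet=3 acc=0x512C bytes_emitted=3
After char 7 ('X'=23): chars_in_quartet=4 acc=0x144B17 -> emit 14 4B 17, reset; bytes_emitted=6
After char 8 ('O'=14): chars_in_quartet=1 acc=0xE bytes_emitted=6
After char 9 ('r'=43): chars_in_quartet=2 acc=0x3AB bytes_emitted=6
After char 10 ('X'=23): chars_in_quartet=3 acc=0xEAD7 bytes_emitted=6
After char 11 ('3'=55): chars_in_quartet=4 acc=0x3AB5F7 -> emit 3A B5 F7, reset; bytes_emitted=9
After char 12 ('D'=3): chars_in_quartet=1 acc=0x3 bytes_emitted=9
After char 13 ('A'=0): chars_in_quartet=2 acc=0xC0 bytes_emitted=9
Padding '==': partial quartet acc=0xC0 -> emit 0C; bytes_emitted=10

Answer: E0 91 24 14 4B 17 3A B5 F7 0C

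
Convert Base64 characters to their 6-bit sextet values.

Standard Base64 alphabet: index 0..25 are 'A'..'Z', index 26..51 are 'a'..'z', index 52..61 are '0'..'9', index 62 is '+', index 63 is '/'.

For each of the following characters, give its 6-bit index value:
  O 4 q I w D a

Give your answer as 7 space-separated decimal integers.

Answer: 14 56 42 8 48 3 26

Derivation:
'O': A..Z range, ord('O') − ord('A') = 14
'4': 0..9 range, 52 + ord('4') − ord('0') = 56
'q': a..z range, 26 + ord('q') − ord('a') = 42
'I': A..Z range, ord('I') − ord('A') = 8
'w': a..z range, 26 + ord('w') − ord('a') = 48
'D': A..Z range, ord('D') − ord('A') = 3
'a': a..z range, 26 + ord('a') − ord('a') = 26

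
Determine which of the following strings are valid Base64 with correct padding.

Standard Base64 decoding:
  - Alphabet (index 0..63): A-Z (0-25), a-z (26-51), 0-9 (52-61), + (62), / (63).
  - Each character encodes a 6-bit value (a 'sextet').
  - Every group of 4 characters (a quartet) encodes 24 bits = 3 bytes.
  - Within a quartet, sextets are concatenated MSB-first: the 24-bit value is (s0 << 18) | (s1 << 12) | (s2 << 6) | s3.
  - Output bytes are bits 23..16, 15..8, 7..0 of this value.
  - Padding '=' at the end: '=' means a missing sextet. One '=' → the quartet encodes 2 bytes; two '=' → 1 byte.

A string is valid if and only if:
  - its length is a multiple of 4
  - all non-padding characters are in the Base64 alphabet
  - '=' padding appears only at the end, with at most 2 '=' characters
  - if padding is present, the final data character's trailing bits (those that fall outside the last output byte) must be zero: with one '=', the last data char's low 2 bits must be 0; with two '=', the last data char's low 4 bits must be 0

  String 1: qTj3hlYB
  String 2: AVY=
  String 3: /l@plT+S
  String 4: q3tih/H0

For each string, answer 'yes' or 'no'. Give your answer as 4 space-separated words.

String 1: 'qTj3hlYB' → valid
String 2: 'AVY=' → valid
String 3: '/l@plT+S' → invalid (bad char(s): ['@'])
String 4: 'q3tih/H0' → valid

Answer: yes yes no yes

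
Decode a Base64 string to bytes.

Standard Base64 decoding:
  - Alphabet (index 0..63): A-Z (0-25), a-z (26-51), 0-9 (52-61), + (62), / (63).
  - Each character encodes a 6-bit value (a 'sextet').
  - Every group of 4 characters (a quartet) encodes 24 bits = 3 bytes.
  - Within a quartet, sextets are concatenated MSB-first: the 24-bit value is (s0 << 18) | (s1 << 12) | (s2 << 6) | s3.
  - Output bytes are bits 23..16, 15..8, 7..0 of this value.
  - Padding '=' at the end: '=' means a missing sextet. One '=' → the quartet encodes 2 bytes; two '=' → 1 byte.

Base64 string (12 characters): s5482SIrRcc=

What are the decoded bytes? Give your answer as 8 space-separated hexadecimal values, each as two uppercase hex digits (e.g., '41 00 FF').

After char 0 ('s'=44): chars_in_quartet=1 acc=0x2C bytes_emitted=0
After char 1 ('5'=57): chars_in_quartet=2 acc=0xB39 bytes_emitted=0
After char 2 ('4'=56): chars_in_quartet=3 acc=0x2CE78 bytes_emitted=0
After char 3 ('8'=60): chars_in_quartet=4 acc=0xB39E3C -> emit B3 9E 3C, reset; bytes_emitted=3
After char 4 ('2'=54): chars_in_quartet=1 acc=0x36 bytes_emitted=3
After char 5 ('S'=18): chars_in_quartet=2 acc=0xD92 bytes_emitted=3
After char 6 ('I'=8): chars_in_quartet=3 acc=0x36488 bytes_emitted=3
After char 7 ('r'=43): chars_in_quartet=4 acc=0xD9222B -> emit D9 22 2B, reset; bytes_emitted=6
After char 8 ('R'=17): chars_in_quartet=1 acc=0x11 bytes_emitted=6
After char 9 ('c'=28): chars_in_quartet=2 acc=0x45C bytes_emitted=6
After char 10 ('c'=28): chars_in_quartet=3 acc=0x1171C bytes_emitted=6
Padding '=': partial quartet acc=0x1171C -> emit 45 C7; bytes_emitted=8

Answer: B3 9E 3C D9 22 2B 45 C7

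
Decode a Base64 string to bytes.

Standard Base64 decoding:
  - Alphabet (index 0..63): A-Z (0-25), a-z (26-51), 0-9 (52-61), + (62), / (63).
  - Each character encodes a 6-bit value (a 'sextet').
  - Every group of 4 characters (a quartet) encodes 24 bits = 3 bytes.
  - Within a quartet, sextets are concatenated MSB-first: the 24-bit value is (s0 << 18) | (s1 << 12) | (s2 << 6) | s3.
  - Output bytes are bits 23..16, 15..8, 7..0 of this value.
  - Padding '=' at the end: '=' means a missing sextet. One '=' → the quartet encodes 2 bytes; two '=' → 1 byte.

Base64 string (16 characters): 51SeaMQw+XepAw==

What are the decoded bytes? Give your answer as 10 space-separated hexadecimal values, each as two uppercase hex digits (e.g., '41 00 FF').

Answer: E7 54 9E 68 C4 30 F9 77 A9 03

Derivation:
After char 0 ('5'=57): chars_in_quartet=1 acc=0x39 bytes_emitted=0
After char 1 ('1'=53): chars_in_quartet=2 acc=0xE75 bytes_emitted=0
After char 2 ('S'=18): chars_in_quartet=3 acc=0x39D52 bytes_emitted=0
After char 3 ('e'=30): chars_in_quartet=4 acc=0xE7549E -> emit E7 54 9E, reset; bytes_emitted=3
After char 4 ('a'=26): chars_in_quartet=1 acc=0x1A bytes_emitted=3
After char 5 ('M'=12): chars_in_quartet=2 acc=0x68C bytes_emitted=3
After char 6 ('Q'=16): chars_in_quartet=3 acc=0x1A310 bytes_emitted=3
After char 7 ('w'=48): chars_in_quartet=4 acc=0x68C430 -> emit 68 C4 30, reset; bytes_emitted=6
After char 8 ('+'=62): chars_in_quartet=1 acc=0x3E bytes_emitted=6
After char 9 ('X'=23): chars_in_quartet=2 acc=0xF97 bytes_emitted=6
After char 10 ('e'=30): chars_in_quartet=3 acc=0x3E5DE bytes_emitted=6
After char 11 ('p'=41): chars_in_quartet=4 acc=0xF977A9 -> emit F9 77 A9, reset; bytes_emitted=9
After char 12 ('A'=0): chars_in_quartet=1 acc=0x0 bytes_emitted=9
After char 13 ('w'=48): chars_in_quartet=2 acc=0x30 bytes_emitted=9
Padding '==': partial quartet acc=0x30 -> emit 03; bytes_emitted=10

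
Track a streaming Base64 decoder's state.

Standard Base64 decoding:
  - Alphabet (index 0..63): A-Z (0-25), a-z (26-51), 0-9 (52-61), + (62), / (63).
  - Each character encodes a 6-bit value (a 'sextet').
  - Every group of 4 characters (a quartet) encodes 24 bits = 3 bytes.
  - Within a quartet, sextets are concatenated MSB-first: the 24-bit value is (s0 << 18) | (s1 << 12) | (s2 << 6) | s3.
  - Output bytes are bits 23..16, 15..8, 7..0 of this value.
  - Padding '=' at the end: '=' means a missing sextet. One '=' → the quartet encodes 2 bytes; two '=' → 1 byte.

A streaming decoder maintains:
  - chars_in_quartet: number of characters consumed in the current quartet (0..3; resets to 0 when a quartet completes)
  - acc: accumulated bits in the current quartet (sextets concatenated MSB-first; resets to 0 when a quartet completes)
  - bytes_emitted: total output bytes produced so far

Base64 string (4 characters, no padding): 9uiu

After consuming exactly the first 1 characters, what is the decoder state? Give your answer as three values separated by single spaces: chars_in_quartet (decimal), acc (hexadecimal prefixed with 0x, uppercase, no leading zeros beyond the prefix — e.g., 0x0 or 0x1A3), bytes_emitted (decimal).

After char 0 ('9'=61): chars_in_quartet=1 acc=0x3D bytes_emitted=0

Answer: 1 0x3D 0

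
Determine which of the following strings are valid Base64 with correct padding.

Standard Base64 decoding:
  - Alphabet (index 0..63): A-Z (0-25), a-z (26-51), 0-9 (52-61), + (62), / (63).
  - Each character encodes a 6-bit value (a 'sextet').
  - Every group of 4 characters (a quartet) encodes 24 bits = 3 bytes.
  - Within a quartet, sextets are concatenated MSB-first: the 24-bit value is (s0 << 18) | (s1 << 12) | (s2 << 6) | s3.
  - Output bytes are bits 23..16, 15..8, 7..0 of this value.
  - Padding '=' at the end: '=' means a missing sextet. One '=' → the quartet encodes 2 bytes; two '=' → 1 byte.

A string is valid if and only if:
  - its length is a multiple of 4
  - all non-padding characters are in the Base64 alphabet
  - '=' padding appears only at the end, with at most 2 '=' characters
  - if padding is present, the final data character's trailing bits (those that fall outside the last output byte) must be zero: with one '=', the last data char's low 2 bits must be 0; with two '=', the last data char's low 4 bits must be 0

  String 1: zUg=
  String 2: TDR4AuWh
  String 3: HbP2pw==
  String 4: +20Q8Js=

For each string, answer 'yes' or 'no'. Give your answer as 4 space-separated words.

String 1: 'zUg=' → valid
String 2: 'TDR4AuWh' → valid
String 3: 'HbP2pw==' → valid
String 4: '+20Q8Js=' → valid

Answer: yes yes yes yes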